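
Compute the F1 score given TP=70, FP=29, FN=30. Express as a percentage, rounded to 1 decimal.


Precision = TP / (TP + FP) = 70 / 99 = 0.7071
Recall = TP / (TP + FN) = 70 / 100 = 0.7
F1 = 2 * P * R / (P + R)
= 2 * 0.7071 * 0.7 / (0.7071 + 0.7)
= 0.9899 / 1.4071
= 0.7035
As percentage: 70.4%

70.4


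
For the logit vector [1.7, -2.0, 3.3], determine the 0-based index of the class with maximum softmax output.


Softmax is a monotonic transformation, so it preserves the argmax.
We need to find the index of the maximum logit.
Index 0: 1.7
Index 1: -2.0
Index 2: 3.3
Maximum logit = 3.3 at index 2

2


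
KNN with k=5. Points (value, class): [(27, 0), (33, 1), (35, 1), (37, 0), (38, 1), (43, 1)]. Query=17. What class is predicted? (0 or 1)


Distances from query 17:
Point 27 (class 0): distance = 10
Point 33 (class 1): distance = 16
Point 35 (class 1): distance = 18
Point 37 (class 0): distance = 20
Point 38 (class 1): distance = 21
K=5 nearest neighbors: classes = [0, 1, 1, 0, 1]
Votes for class 1: 3 / 5
Majority vote => class 1

1


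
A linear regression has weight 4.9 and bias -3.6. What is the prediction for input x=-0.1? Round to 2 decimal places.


y = 4.9 * -0.1 + (-3.6)
= -0.49 + (-3.6)
= -4.09

-4.09


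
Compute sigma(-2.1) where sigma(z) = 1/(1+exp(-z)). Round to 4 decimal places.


sigmoid(z) = 1 / (1 + exp(-z))
exp(-(-2.1)) = exp(2.1) = 8.1662
1 + 8.1662 = 9.1662
1 / 9.1662 = 0.1091

0.1091


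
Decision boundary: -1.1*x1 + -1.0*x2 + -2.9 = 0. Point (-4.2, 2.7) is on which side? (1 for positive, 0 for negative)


Compute -1.1 * -4.2 + -1.0 * 2.7 + -2.9
= 4.62 + -2.7 + -2.9
= -0.98
Since -0.98 < 0, the point is on the negative side.

0


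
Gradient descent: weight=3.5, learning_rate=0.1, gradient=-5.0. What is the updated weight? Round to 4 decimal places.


w_new = w_old - lr * gradient
= 3.5 - 0.1 * -5.0
= 3.5 - (-0.5)
= 4.0000

4.0000


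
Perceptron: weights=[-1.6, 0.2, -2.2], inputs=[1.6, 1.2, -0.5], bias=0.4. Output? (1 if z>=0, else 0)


z = w . x + b
= -1.6*1.6 + 0.2*1.2 + -2.2*-0.5 + 0.4
= -2.56 + 0.24 + 1.1 + 0.4
= -1.22 + 0.4
= -0.82
Since z = -0.82 < 0, output = 0

0


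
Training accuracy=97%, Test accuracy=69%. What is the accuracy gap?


Gap = train_accuracy - test_accuracy
= 97 - 69
= 28%
This large gap strongly indicates overfitting.

28


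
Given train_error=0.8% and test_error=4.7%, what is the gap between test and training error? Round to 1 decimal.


Generalization gap = test_error - train_error
= 4.7 - 0.8
= 3.9%
A moderate gap.

3.9


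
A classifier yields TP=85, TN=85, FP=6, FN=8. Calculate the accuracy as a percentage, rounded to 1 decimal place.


Accuracy = (TP + TN) / (TP + TN + FP + FN) * 100
= (85 + 85) / (85 + 85 + 6 + 8)
= 170 / 184
= 0.9239
= 92.4%

92.4


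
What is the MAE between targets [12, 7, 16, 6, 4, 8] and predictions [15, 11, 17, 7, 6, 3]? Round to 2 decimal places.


Absolute errors: [3, 4, 1, 1, 2, 5]
Sum of absolute errors = 16
MAE = 16 / 6 = 2.67

2.67


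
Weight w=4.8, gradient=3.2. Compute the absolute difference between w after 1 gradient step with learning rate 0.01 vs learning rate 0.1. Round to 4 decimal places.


With lr=0.01: w_new = 4.8 - 0.01 * 3.2 = 4.768
With lr=0.1: w_new = 4.8 - 0.1 * 3.2 = 4.48
Absolute difference = |4.768 - 4.48|
= 0.2880

0.2880


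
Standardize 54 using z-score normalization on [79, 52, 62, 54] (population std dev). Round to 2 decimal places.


Mean = (79 + 52 + 62 + 54) / 4 = 61.75
Variance = sum((x_i - mean)^2) / n = 113.1875
Std = sqrt(113.1875) = 10.639
Z = (x - mean) / std
= (54 - 61.75) / 10.639
= -7.75 / 10.639
= -0.73

-0.73


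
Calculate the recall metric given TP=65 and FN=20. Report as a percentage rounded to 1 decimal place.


Recall = TP / (TP + FN) * 100
= 65 / (65 + 20)
= 65 / 85
= 0.7647
= 76.5%

76.5


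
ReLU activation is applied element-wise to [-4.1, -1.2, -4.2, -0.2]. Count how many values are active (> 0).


ReLU(x) = max(0, x) for each element:
ReLU(-4.1) = 0
ReLU(-1.2) = 0
ReLU(-4.2) = 0
ReLU(-0.2) = 0
Active neurons (>0): 0

0


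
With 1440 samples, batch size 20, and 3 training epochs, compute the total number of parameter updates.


Iterations per epoch = 1440 / 20 = 72
Total updates = iterations_per_epoch * epochs
= 72 * 3
= 216

216


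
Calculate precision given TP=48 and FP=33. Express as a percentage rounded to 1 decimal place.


Precision = TP / (TP + FP) * 100
= 48 / (48 + 33)
= 48 / 81
= 0.5926
= 59.3%

59.3


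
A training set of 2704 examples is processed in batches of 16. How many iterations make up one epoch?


Iterations per epoch = dataset_size / batch_size
= 2704 / 16
= 169

169


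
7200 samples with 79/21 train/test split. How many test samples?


Train samples = 7200 * 79% = 5688
Test samples = 7200 - 5688
= 1512

1512


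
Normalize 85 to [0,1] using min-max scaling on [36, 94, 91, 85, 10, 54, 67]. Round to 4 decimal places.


Min = 10, Max = 94
Range = 94 - 10 = 84
Scaled = (x - min) / (max - min)
= (85 - 10) / 84
= 75 / 84
= 0.8929

0.8929


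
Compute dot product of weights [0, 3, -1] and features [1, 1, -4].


Element-wise products:
0 * 1 = 0
3 * 1 = 3
-1 * -4 = 4
Sum = 0 + 3 + 4
= 7

7


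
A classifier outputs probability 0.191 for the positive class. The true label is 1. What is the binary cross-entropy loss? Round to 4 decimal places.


For y=1: Loss = -log(p)
= -log(0.191)
= -(-1.6555)
= 1.6555

1.6555


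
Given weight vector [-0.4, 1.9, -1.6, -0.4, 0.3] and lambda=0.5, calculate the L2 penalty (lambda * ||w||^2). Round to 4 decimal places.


Squaring each weight:
(-0.4)^2 = 0.16
1.9^2 = 3.61
(-1.6)^2 = 2.56
(-0.4)^2 = 0.16
0.3^2 = 0.09
Sum of squares = 6.58
Penalty = 0.5 * 6.58 = 3.2900

3.2900


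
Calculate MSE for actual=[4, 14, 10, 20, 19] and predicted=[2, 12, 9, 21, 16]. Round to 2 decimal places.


Differences: [2, 2, 1, -1, 3]
Squared errors: [4, 4, 1, 1, 9]
Sum of squared errors = 19
MSE = 19 / 5 = 3.80

3.80


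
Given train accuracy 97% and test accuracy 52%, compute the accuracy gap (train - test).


Gap = train_accuracy - test_accuracy
= 97 - 52
= 45%
This large gap strongly indicates overfitting.

45


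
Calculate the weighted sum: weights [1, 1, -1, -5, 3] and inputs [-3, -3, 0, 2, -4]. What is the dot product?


Element-wise products:
1 * -3 = -3
1 * -3 = -3
-1 * 0 = 0
-5 * 2 = -10
3 * -4 = -12
Sum = -3 + -3 + 0 + -10 + -12
= -28

-28


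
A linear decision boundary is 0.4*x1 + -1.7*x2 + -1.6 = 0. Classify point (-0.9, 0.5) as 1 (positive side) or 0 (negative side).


Compute 0.4 * -0.9 + -1.7 * 0.5 + -1.6
= -0.36 + -0.85 + -1.6
= -2.81
Since -2.81 < 0, the point is on the negative side.

0


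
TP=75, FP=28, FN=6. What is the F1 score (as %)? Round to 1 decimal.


Precision = TP / (TP + FP) = 75 / 103 = 0.7282
Recall = TP / (TP + FN) = 75 / 81 = 0.9259
F1 = 2 * P * R / (P + R)
= 2 * 0.7282 * 0.9259 / (0.7282 + 0.9259)
= 1.3484 / 1.6541
= 0.8152
As percentage: 81.5%

81.5


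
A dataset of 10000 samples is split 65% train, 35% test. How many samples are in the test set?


Train samples = 10000 * 65% = 6500
Test samples = 10000 - 6500
= 3500

3500


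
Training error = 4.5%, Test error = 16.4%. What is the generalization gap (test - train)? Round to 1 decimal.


Generalization gap = test_error - train_error
= 16.4 - 4.5
= 11.9%
A large gap suggests overfitting.

11.9


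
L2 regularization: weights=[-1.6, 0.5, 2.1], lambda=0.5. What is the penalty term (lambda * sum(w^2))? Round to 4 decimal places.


Squaring each weight:
(-1.6)^2 = 2.56
0.5^2 = 0.25
2.1^2 = 4.41
Sum of squares = 7.22
Penalty = 0.5 * 7.22 = 3.6100

3.6100


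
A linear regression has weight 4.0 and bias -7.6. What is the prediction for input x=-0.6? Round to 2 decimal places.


y = 4.0 * -0.6 + (-7.6)
= -2.4 + (-7.6)
= -10.00

-10.00


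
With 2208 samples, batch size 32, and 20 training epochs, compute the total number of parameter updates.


Iterations per epoch = 2208 / 32 = 69
Total updates = iterations_per_epoch * epochs
= 69 * 20
= 1380

1380


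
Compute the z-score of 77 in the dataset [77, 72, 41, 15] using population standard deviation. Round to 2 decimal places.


Mean = (77 + 72 + 41 + 15) / 4 = 51.25
Variance = sum((x_i - mean)^2) / n = 628.1875
Std = sqrt(628.1875) = 25.0637
Z = (x - mean) / std
= (77 - 51.25) / 25.0637
= 25.75 / 25.0637
= 1.03

1.03


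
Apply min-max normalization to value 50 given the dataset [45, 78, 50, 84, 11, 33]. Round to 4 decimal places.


Min = 11, Max = 84
Range = 84 - 11 = 73
Scaled = (x - min) / (max - min)
= (50 - 11) / 73
= 39 / 73
= 0.5342

0.5342


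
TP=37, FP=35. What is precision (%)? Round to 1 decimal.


Precision = TP / (TP + FP) * 100
= 37 / (37 + 35)
= 37 / 72
= 0.5139
= 51.4%

51.4


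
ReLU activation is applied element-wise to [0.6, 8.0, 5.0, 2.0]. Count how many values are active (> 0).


ReLU(x) = max(0, x) for each element:
ReLU(0.6) = 0.6
ReLU(8.0) = 8.0
ReLU(5.0) = 5.0
ReLU(2.0) = 2.0
Active neurons (>0): 4

4


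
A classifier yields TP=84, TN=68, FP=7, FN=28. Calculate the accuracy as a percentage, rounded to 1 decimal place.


Accuracy = (TP + TN) / (TP + TN + FP + FN) * 100
= (84 + 68) / (84 + 68 + 7 + 28)
= 152 / 187
= 0.8128
= 81.3%

81.3


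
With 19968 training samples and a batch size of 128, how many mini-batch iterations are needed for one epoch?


Iterations per epoch = dataset_size / batch_size
= 19968 / 128
= 156

156


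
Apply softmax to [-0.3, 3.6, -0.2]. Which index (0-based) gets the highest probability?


Softmax is a monotonic transformation, so it preserves the argmax.
We need to find the index of the maximum logit.
Index 0: -0.3
Index 1: 3.6
Index 2: -0.2
Maximum logit = 3.6 at index 1

1


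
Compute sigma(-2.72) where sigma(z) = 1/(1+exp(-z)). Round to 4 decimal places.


sigmoid(z) = 1 / (1 + exp(-z))
exp(-(-2.72)) = exp(2.72) = 15.1803
1 + 15.1803 = 16.1803
1 / 16.1803 = 0.0618

0.0618


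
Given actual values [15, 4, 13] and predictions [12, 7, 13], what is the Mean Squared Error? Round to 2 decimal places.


Differences: [3, -3, 0]
Squared errors: [9, 9, 0]
Sum of squared errors = 18
MSE = 18 / 3 = 6.00

6.00


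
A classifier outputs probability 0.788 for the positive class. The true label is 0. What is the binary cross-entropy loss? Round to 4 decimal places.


For y=0: Loss = -log(1-p)
= -log(1 - 0.788)
= -log(0.212)
= -(-1.5512)
= 1.5512

1.5512


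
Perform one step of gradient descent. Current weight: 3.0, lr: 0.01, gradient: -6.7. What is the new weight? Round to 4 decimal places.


w_new = w_old - lr * gradient
= 3.0 - 0.01 * -6.7
= 3.0 - (-0.067)
= 3.0670

3.0670


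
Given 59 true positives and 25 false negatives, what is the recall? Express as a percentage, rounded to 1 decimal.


Recall = TP / (TP + FN) * 100
= 59 / (59 + 25)
= 59 / 84
= 0.7024
= 70.2%

70.2


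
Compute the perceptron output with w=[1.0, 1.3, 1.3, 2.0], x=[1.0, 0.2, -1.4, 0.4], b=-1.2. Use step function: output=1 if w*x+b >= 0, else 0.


z = w . x + b
= 1.0*1.0 + 1.3*0.2 + 1.3*-1.4 + 2.0*0.4 + -1.2
= 1.0 + 0.26 + -1.82 + 0.8 + -1.2
= 0.24 + -1.2
= -0.96
Since z = -0.96 < 0, output = 0

0


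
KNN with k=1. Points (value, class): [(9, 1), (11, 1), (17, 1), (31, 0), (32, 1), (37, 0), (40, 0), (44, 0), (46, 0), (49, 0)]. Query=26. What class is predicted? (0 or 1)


Distances from query 26:
Point 31 (class 0): distance = 5
K=1 nearest neighbors: classes = [0]
Votes for class 1: 0 / 1
Majority vote => class 0

0


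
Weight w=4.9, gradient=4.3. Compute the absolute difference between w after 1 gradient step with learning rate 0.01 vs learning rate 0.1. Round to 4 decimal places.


With lr=0.01: w_new = 4.9 - 0.01 * 4.3 = 4.857
With lr=0.1: w_new = 4.9 - 0.1 * 4.3 = 4.47
Absolute difference = |4.857 - 4.47|
= 0.3870

0.3870


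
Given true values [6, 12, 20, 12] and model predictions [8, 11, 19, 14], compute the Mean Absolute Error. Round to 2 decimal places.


Absolute errors: [2, 1, 1, 2]
Sum of absolute errors = 6
MAE = 6 / 4 = 1.50

1.50


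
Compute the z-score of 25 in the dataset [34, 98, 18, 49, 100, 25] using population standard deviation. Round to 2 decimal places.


Mean = (34 + 98 + 18 + 49 + 100 + 25) / 6 = 54.0
Variance = sum((x_i - mean)^2) / n = 1102.3333
Std = sqrt(1102.3333) = 33.2014
Z = (x - mean) / std
= (25 - 54.0) / 33.2014
= -29.0 / 33.2014
= -0.87

-0.87


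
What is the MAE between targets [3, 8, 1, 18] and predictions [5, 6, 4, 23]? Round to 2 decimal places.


Absolute errors: [2, 2, 3, 5]
Sum of absolute errors = 12
MAE = 12 / 4 = 3.00

3.00


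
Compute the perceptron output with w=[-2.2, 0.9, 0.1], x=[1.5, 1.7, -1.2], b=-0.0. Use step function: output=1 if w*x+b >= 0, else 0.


z = w . x + b
= -2.2*1.5 + 0.9*1.7 + 0.1*-1.2 + -0.0
= -3.3 + 1.53 + -0.12 + -0.0
= -1.89 + -0.0
= -1.89
Since z = -1.89 < 0, output = 0

0


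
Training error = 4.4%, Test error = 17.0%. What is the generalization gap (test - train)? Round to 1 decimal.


Generalization gap = test_error - train_error
= 17.0 - 4.4
= 12.6%
A large gap suggests overfitting.

12.6


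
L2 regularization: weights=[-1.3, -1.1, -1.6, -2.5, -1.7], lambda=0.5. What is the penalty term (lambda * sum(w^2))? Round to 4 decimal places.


Squaring each weight:
(-1.3)^2 = 1.69
(-1.1)^2 = 1.21
(-1.6)^2 = 2.56
(-2.5)^2 = 6.25
(-1.7)^2 = 2.89
Sum of squares = 14.6
Penalty = 0.5 * 14.6 = 7.3000

7.3000


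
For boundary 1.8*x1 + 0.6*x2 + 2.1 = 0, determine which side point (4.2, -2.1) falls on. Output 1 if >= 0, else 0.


Compute 1.8 * 4.2 + 0.6 * -2.1 + 2.1
= 7.56 + -1.26 + 2.1
= 8.4
Since 8.4 >= 0, the point is on the positive side.

1


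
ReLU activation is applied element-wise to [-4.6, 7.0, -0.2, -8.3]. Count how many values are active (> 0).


ReLU(x) = max(0, x) for each element:
ReLU(-4.6) = 0
ReLU(7.0) = 7.0
ReLU(-0.2) = 0
ReLU(-8.3) = 0
Active neurons (>0): 1

1


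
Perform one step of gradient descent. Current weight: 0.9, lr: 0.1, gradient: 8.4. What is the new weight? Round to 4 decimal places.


w_new = w_old - lr * gradient
= 0.9 - 0.1 * 8.4
= 0.9 - (0.84)
= 0.0600

0.0600


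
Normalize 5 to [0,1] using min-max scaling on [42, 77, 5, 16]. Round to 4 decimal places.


Min = 5, Max = 77
Range = 77 - 5 = 72
Scaled = (x - min) / (max - min)
= (5 - 5) / 72
= 0 / 72
= 0.0000

0.0000


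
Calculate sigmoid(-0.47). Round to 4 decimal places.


sigmoid(z) = 1 / (1 + exp(-z))
exp(-(-0.47)) = exp(0.47) = 1.6
1 + 1.6 = 2.6
1 / 2.6 = 0.3846

0.3846


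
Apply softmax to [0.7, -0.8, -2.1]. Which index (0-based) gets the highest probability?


Softmax is a monotonic transformation, so it preserves the argmax.
We need to find the index of the maximum logit.
Index 0: 0.7
Index 1: -0.8
Index 2: -2.1
Maximum logit = 0.7 at index 0

0


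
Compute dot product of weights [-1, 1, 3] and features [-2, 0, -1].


Element-wise products:
-1 * -2 = 2
1 * 0 = 0
3 * -1 = -3
Sum = 2 + 0 + -3
= -1

-1


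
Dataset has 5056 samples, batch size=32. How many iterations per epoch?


Iterations per epoch = dataset_size / batch_size
= 5056 / 32
= 158

158


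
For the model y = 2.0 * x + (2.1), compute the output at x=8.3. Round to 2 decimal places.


y = 2.0 * 8.3 + (2.1)
= 16.6 + (2.1)
= 18.70

18.70


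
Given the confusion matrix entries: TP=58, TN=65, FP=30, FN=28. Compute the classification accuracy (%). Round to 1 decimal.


Accuracy = (TP + TN) / (TP + TN + FP + FN) * 100
= (58 + 65) / (58 + 65 + 30 + 28)
= 123 / 181
= 0.6796
= 68.0%

68.0


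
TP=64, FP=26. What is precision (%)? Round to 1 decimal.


Precision = TP / (TP + FP) * 100
= 64 / (64 + 26)
= 64 / 90
= 0.7111
= 71.1%

71.1


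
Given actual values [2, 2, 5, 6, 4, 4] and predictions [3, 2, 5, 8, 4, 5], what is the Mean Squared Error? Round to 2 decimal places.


Differences: [-1, 0, 0, -2, 0, -1]
Squared errors: [1, 0, 0, 4, 0, 1]
Sum of squared errors = 6
MSE = 6 / 6 = 1.00

1.00


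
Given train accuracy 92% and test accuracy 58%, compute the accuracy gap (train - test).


Gap = train_accuracy - test_accuracy
= 92 - 58
= 34%
This large gap strongly indicates overfitting.

34


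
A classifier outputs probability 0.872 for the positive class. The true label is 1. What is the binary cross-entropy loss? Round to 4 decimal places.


For y=1: Loss = -log(p)
= -log(0.872)
= -(-0.137)
= 0.1370

0.1370


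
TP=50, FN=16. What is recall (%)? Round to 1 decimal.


Recall = TP / (TP + FN) * 100
= 50 / (50 + 16)
= 50 / 66
= 0.7576
= 75.8%

75.8


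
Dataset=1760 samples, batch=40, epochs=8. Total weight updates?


Iterations per epoch = 1760 / 40 = 44
Total updates = iterations_per_epoch * epochs
= 44 * 8
= 352

352


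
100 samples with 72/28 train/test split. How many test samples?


Train samples = 100 * 72% = 72
Test samples = 100 - 72
= 28

28


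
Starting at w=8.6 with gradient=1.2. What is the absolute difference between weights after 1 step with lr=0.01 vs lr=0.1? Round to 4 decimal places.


With lr=0.01: w_new = 8.6 - 0.01 * 1.2 = 8.588
With lr=0.1: w_new = 8.6 - 0.1 * 1.2 = 8.48
Absolute difference = |8.588 - 8.48|
= 0.1080

0.1080


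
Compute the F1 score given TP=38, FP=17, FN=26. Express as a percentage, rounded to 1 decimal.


Precision = TP / (TP + FP) = 38 / 55 = 0.6909
Recall = TP / (TP + FN) = 38 / 64 = 0.5938
F1 = 2 * P * R / (P + R)
= 2 * 0.6909 * 0.5938 / (0.6909 + 0.5938)
= 0.8205 / 1.2847
= 0.6387
As percentage: 63.9%

63.9


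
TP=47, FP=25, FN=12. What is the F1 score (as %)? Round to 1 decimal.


Precision = TP / (TP + FP) = 47 / 72 = 0.6528
Recall = TP / (TP + FN) = 47 / 59 = 0.7966
F1 = 2 * P * R / (P + R)
= 2 * 0.6528 * 0.7966 / (0.6528 + 0.7966)
= 1.04 / 1.4494
= 0.7176
As percentage: 71.8%

71.8


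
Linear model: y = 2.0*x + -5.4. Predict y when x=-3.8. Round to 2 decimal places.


y = 2.0 * -3.8 + (-5.4)
= -7.6 + (-5.4)
= -13.00

-13.00


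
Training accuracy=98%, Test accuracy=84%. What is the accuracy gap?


Gap = train_accuracy - test_accuracy
= 98 - 84
= 14%
This gap suggests the model is overfitting.

14


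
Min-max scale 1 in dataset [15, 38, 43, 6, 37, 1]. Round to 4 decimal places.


Min = 1, Max = 43
Range = 43 - 1 = 42
Scaled = (x - min) / (max - min)
= (1 - 1) / 42
= 0 / 42
= 0.0000

0.0000


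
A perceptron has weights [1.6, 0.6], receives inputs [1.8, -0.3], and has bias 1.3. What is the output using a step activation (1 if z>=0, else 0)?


z = w . x + b
= 1.6*1.8 + 0.6*-0.3 + 1.3
= 2.88 + -0.18 + 1.3
= 2.7 + 1.3
= 4.0
Since z = 4.0 >= 0, output = 1

1


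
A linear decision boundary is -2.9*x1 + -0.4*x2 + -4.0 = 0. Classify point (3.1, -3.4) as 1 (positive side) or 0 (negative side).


Compute -2.9 * 3.1 + -0.4 * -3.4 + -4.0
= -8.99 + 1.36 + -4.0
= -11.63
Since -11.63 < 0, the point is on the negative side.

0


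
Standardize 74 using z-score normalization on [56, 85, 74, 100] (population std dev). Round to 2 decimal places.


Mean = (56 + 85 + 74 + 100) / 4 = 78.75
Variance = sum((x_i - mean)^2) / n = 257.6875
Std = sqrt(257.6875) = 16.0526
Z = (x - mean) / std
= (74 - 78.75) / 16.0526
= -4.75 / 16.0526
= -0.30

-0.30


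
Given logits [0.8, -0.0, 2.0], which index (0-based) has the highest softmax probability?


Softmax is a monotonic transformation, so it preserves the argmax.
We need to find the index of the maximum logit.
Index 0: 0.8
Index 1: -0.0
Index 2: 2.0
Maximum logit = 2.0 at index 2

2


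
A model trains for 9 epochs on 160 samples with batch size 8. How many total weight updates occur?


Iterations per epoch = 160 / 8 = 20
Total updates = iterations_per_epoch * epochs
= 20 * 9
= 180

180


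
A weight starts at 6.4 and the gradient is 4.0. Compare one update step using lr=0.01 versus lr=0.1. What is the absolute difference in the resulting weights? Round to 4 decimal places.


With lr=0.01: w_new = 6.4 - 0.01 * 4.0 = 6.36
With lr=0.1: w_new = 6.4 - 0.1 * 4.0 = 6.0
Absolute difference = |6.36 - 6.0|
= 0.3600

0.3600


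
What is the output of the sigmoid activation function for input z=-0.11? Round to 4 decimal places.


sigmoid(z) = 1 / (1 + exp(-z))
exp(-(-0.11)) = exp(0.11) = 1.1163
1 + 1.1163 = 2.1163
1 / 2.1163 = 0.4725

0.4725


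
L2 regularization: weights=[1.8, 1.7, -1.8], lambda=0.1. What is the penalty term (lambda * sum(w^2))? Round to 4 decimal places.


Squaring each weight:
1.8^2 = 3.24
1.7^2 = 2.89
(-1.8)^2 = 3.24
Sum of squares = 9.37
Penalty = 0.1 * 9.37 = 0.9370

0.9370


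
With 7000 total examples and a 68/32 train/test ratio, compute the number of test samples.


Train samples = 7000 * 68% = 4760
Test samples = 7000 - 4760
= 2240

2240


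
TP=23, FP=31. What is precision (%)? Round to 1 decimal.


Precision = TP / (TP + FP) * 100
= 23 / (23 + 31)
= 23 / 54
= 0.4259
= 42.6%

42.6


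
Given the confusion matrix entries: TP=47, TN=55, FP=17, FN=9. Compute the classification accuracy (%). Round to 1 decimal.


Accuracy = (TP + TN) / (TP + TN + FP + FN) * 100
= (47 + 55) / (47 + 55 + 17 + 9)
= 102 / 128
= 0.7969
= 79.7%

79.7


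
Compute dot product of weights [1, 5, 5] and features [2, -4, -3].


Element-wise products:
1 * 2 = 2
5 * -4 = -20
5 * -3 = -15
Sum = 2 + -20 + -15
= -33

-33


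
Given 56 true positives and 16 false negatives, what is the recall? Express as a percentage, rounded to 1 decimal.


Recall = TP / (TP + FN) * 100
= 56 / (56 + 16)
= 56 / 72
= 0.7778
= 77.8%

77.8


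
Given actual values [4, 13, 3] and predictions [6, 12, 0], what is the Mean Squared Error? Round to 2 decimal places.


Differences: [-2, 1, 3]
Squared errors: [4, 1, 9]
Sum of squared errors = 14
MSE = 14 / 3 = 4.67

4.67


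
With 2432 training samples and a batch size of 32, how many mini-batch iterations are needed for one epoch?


Iterations per epoch = dataset_size / batch_size
= 2432 / 32
= 76

76


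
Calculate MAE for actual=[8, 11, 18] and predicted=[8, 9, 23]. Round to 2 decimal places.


Absolute errors: [0, 2, 5]
Sum of absolute errors = 7
MAE = 7 / 3 = 2.33

2.33


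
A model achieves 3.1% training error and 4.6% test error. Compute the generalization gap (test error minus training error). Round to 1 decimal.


Generalization gap = test_error - train_error
= 4.6 - 3.1
= 1.5%
A small gap suggests good generalization.

1.5


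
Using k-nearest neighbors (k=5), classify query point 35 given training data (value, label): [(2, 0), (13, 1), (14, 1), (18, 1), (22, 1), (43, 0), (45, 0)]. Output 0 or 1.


Distances from query 35:
Point 43 (class 0): distance = 8
Point 45 (class 0): distance = 10
Point 22 (class 1): distance = 13
Point 18 (class 1): distance = 17
Point 14 (class 1): distance = 21
K=5 nearest neighbors: classes = [0, 0, 1, 1, 1]
Votes for class 1: 3 / 5
Majority vote => class 1

1


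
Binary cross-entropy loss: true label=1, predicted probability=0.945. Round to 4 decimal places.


For y=1: Loss = -log(p)
= -log(0.945)
= -(-0.0566)
= 0.0566

0.0566


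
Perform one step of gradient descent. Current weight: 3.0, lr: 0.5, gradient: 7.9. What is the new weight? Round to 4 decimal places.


w_new = w_old - lr * gradient
= 3.0 - 0.5 * 7.9
= 3.0 - (3.95)
= -0.9500

-0.9500


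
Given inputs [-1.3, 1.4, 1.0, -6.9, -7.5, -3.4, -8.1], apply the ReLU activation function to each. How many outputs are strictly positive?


ReLU(x) = max(0, x) for each element:
ReLU(-1.3) = 0
ReLU(1.4) = 1.4
ReLU(1.0) = 1.0
ReLU(-6.9) = 0
ReLU(-7.5) = 0
ReLU(-3.4) = 0
ReLU(-8.1) = 0
Active neurons (>0): 2

2


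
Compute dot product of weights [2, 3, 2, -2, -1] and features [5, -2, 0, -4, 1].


Element-wise products:
2 * 5 = 10
3 * -2 = -6
2 * 0 = 0
-2 * -4 = 8
-1 * 1 = -1
Sum = 10 + -6 + 0 + 8 + -1
= 11

11


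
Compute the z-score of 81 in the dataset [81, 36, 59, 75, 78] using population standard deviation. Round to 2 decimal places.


Mean = (81 + 36 + 59 + 75 + 78) / 5 = 65.8
Variance = sum((x_i - mean)^2) / n = 279.76
Std = sqrt(279.76) = 16.726
Z = (x - mean) / std
= (81 - 65.8) / 16.726
= 15.2 / 16.726
= 0.91

0.91


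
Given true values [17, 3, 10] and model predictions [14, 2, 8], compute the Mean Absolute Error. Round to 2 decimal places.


Absolute errors: [3, 1, 2]
Sum of absolute errors = 6
MAE = 6 / 3 = 2.00

2.00


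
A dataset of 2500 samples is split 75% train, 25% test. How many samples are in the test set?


Train samples = 2500 * 75% = 1875
Test samples = 2500 - 1875
= 625

625


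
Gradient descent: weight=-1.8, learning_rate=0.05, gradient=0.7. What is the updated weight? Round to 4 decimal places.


w_new = w_old - lr * gradient
= -1.8 - 0.05 * 0.7
= -1.8 - (0.035)
= -1.8350

-1.8350


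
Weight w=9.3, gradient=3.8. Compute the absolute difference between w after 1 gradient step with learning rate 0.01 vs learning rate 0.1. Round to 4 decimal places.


With lr=0.01: w_new = 9.3 - 0.01 * 3.8 = 9.262
With lr=0.1: w_new = 9.3 - 0.1 * 3.8 = 8.92
Absolute difference = |9.262 - 8.92|
= 0.3420

0.3420


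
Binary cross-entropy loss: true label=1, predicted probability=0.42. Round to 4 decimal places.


For y=1: Loss = -log(p)
= -log(0.42)
= -(-0.8675)
= 0.8675

0.8675


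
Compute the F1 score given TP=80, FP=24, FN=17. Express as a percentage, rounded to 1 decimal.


Precision = TP / (TP + FP) = 80 / 104 = 0.7692
Recall = TP / (TP + FN) = 80 / 97 = 0.8247
F1 = 2 * P * R / (P + R)
= 2 * 0.7692 * 0.8247 / (0.7692 + 0.8247)
= 1.2688 / 1.594
= 0.796
As percentage: 79.6%

79.6


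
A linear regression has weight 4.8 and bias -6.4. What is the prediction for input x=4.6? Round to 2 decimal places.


y = 4.8 * 4.6 + (-6.4)
= 22.08 + (-6.4)
= 15.68

15.68


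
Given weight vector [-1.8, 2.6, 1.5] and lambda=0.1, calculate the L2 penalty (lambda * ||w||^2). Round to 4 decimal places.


Squaring each weight:
(-1.8)^2 = 3.24
2.6^2 = 6.76
1.5^2 = 2.25
Sum of squares = 12.25
Penalty = 0.1 * 12.25 = 1.2250

1.2250


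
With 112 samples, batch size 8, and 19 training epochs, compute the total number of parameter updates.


Iterations per epoch = 112 / 8 = 14
Total updates = iterations_per_epoch * epochs
= 14 * 19
= 266

266


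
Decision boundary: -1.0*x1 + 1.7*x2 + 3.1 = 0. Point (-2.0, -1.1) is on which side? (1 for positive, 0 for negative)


Compute -1.0 * -2.0 + 1.7 * -1.1 + 3.1
= 2.0 + -1.87 + 3.1
= 3.23
Since 3.23 >= 0, the point is on the positive side.

1


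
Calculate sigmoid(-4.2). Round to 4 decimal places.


sigmoid(z) = 1 / (1 + exp(-z))
exp(-(-4.2)) = exp(4.2) = 66.6863
1 + 66.6863 = 67.6863
1 / 67.6863 = 0.0148

0.0148


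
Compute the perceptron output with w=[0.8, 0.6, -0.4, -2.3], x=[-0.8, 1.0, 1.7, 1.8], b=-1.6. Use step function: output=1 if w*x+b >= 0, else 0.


z = w . x + b
= 0.8*-0.8 + 0.6*1.0 + -0.4*1.7 + -2.3*1.8 + -1.6
= -0.64 + 0.6 + -0.68 + -4.14 + -1.6
= -4.86 + -1.6
= -6.46
Since z = -6.46 < 0, output = 0

0


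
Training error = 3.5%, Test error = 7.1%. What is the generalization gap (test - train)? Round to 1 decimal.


Generalization gap = test_error - train_error
= 7.1 - 3.5
= 3.6%
A moderate gap.

3.6


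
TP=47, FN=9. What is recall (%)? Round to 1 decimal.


Recall = TP / (TP + FN) * 100
= 47 / (47 + 9)
= 47 / 56
= 0.8393
= 83.9%

83.9


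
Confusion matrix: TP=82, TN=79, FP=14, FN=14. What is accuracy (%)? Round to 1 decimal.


Accuracy = (TP + TN) / (TP + TN + FP + FN) * 100
= (82 + 79) / (82 + 79 + 14 + 14)
= 161 / 189
= 0.8519
= 85.2%

85.2


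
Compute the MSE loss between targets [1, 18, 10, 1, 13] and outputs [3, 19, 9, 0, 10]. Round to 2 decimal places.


Differences: [-2, -1, 1, 1, 3]
Squared errors: [4, 1, 1, 1, 9]
Sum of squared errors = 16
MSE = 16 / 5 = 3.20

3.20


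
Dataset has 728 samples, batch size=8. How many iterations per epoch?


Iterations per epoch = dataset_size / batch_size
= 728 / 8
= 91

91


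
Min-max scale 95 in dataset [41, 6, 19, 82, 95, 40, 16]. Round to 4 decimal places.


Min = 6, Max = 95
Range = 95 - 6 = 89
Scaled = (x - min) / (max - min)
= (95 - 6) / 89
= 89 / 89
= 1.0000

1.0000


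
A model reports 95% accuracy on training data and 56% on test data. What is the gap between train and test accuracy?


Gap = train_accuracy - test_accuracy
= 95 - 56
= 39%
This large gap strongly indicates overfitting.

39


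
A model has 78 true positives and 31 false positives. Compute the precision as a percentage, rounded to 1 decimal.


Precision = TP / (TP + FP) * 100
= 78 / (78 + 31)
= 78 / 109
= 0.7156
= 71.6%

71.6


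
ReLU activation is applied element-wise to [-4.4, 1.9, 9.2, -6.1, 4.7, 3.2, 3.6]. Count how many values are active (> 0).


ReLU(x) = max(0, x) for each element:
ReLU(-4.4) = 0
ReLU(1.9) = 1.9
ReLU(9.2) = 9.2
ReLU(-6.1) = 0
ReLU(4.7) = 4.7
ReLU(3.2) = 3.2
ReLU(3.6) = 3.6
Active neurons (>0): 5

5


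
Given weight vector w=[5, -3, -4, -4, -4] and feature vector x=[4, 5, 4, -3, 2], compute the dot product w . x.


Element-wise products:
5 * 4 = 20
-3 * 5 = -15
-4 * 4 = -16
-4 * -3 = 12
-4 * 2 = -8
Sum = 20 + -15 + -16 + 12 + -8
= -7

-7


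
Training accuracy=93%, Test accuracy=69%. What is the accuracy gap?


Gap = train_accuracy - test_accuracy
= 93 - 69
= 24%
This large gap strongly indicates overfitting.

24


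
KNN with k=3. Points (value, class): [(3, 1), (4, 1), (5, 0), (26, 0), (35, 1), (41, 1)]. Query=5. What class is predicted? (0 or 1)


Distances from query 5:
Point 5 (class 0): distance = 0
Point 4 (class 1): distance = 1
Point 3 (class 1): distance = 2
K=3 nearest neighbors: classes = [0, 1, 1]
Votes for class 1: 2 / 3
Majority vote => class 1

1


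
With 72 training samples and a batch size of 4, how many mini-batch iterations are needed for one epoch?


Iterations per epoch = dataset_size / batch_size
= 72 / 4
= 18

18


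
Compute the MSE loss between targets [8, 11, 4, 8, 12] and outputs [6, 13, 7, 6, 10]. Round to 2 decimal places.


Differences: [2, -2, -3, 2, 2]
Squared errors: [4, 4, 9, 4, 4]
Sum of squared errors = 25
MSE = 25 / 5 = 5.00

5.00


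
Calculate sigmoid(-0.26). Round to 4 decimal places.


sigmoid(z) = 1 / (1 + exp(-z))
exp(-(-0.26)) = exp(0.26) = 1.2969
1 + 1.2969 = 2.2969
1 / 2.2969 = 0.4354

0.4354


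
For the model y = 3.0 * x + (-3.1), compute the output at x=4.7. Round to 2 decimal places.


y = 3.0 * 4.7 + (-3.1)
= 14.1 + (-3.1)
= 11.00

11.00


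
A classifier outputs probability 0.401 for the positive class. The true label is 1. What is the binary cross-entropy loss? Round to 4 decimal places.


For y=1: Loss = -log(p)
= -log(0.401)
= -(-0.9138)
= 0.9138

0.9138


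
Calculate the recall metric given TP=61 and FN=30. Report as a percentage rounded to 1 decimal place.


Recall = TP / (TP + FN) * 100
= 61 / (61 + 30)
= 61 / 91
= 0.6703
= 67.0%

67.0


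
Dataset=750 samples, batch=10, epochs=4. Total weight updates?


Iterations per epoch = 750 / 10 = 75
Total updates = iterations_per_epoch * epochs
= 75 * 4
= 300

300


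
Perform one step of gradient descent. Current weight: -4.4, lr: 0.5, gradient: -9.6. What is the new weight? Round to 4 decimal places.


w_new = w_old - lr * gradient
= -4.4 - 0.5 * -9.6
= -4.4 - (-4.8)
= 0.4000

0.4000


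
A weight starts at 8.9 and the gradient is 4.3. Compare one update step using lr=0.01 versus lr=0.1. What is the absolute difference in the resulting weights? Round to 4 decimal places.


With lr=0.01: w_new = 8.9 - 0.01 * 4.3 = 8.857
With lr=0.1: w_new = 8.9 - 0.1 * 4.3 = 8.47
Absolute difference = |8.857 - 8.47|
= 0.3870

0.3870


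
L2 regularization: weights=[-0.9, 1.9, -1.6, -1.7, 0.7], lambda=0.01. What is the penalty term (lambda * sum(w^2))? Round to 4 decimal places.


Squaring each weight:
(-0.9)^2 = 0.81
1.9^2 = 3.61
(-1.6)^2 = 2.56
(-1.7)^2 = 2.89
0.7^2 = 0.49
Sum of squares = 10.36
Penalty = 0.01 * 10.36 = 0.1036

0.1036


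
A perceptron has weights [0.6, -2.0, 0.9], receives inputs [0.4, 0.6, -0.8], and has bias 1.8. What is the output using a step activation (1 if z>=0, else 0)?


z = w . x + b
= 0.6*0.4 + -2.0*0.6 + 0.9*-0.8 + 1.8
= 0.24 + -1.2 + -0.72 + 1.8
= -1.68 + 1.8
= 0.12
Since z = 0.12 >= 0, output = 1

1


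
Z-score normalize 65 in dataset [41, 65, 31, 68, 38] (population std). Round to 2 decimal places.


Mean = (41 + 65 + 31 + 68 + 38) / 5 = 48.6
Variance = sum((x_i - mean)^2) / n = 225.04
Std = sqrt(225.04) = 15.0013
Z = (x - mean) / std
= (65 - 48.6) / 15.0013
= 16.4 / 15.0013
= 1.09

1.09


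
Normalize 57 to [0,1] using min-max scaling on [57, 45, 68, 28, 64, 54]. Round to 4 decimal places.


Min = 28, Max = 68
Range = 68 - 28 = 40
Scaled = (x - min) / (max - min)
= (57 - 28) / 40
= 29 / 40
= 0.7250

0.7250


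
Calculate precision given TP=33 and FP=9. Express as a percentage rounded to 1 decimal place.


Precision = TP / (TP + FP) * 100
= 33 / (33 + 9)
= 33 / 42
= 0.7857
= 78.6%

78.6


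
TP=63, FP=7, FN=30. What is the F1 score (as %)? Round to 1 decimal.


Precision = TP / (TP + FP) = 63 / 70 = 0.9
Recall = TP / (TP + FN) = 63 / 93 = 0.6774
F1 = 2 * P * R / (P + R)
= 2 * 0.9 * 0.6774 / (0.9 + 0.6774)
= 1.2194 / 1.5774
= 0.773
As percentage: 77.3%

77.3


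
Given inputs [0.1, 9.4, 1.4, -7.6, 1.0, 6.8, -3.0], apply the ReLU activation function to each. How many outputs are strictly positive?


ReLU(x) = max(0, x) for each element:
ReLU(0.1) = 0.1
ReLU(9.4) = 9.4
ReLU(1.4) = 1.4
ReLU(-7.6) = 0
ReLU(1.0) = 1.0
ReLU(6.8) = 6.8
ReLU(-3.0) = 0
Active neurons (>0): 5

5


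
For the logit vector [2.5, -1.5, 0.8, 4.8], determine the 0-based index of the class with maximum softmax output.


Softmax is a monotonic transformation, so it preserves the argmax.
We need to find the index of the maximum logit.
Index 0: 2.5
Index 1: -1.5
Index 2: 0.8
Index 3: 4.8
Maximum logit = 4.8 at index 3

3


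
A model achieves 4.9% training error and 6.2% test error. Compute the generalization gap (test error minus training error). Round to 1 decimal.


Generalization gap = test_error - train_error
= 6.2 - 4.9
= 1.3%
A small gap suggests good generalization.

1.3


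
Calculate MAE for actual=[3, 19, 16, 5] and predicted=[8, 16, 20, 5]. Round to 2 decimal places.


Absolute errors: [5, 3, 4, 0]
Sum of absolute errors = 12
MAE = 12 / 4 = 3.00

3.00


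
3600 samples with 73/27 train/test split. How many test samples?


Train samples = 3600 * 73% = 2628
Test samples = 3600 - 2628
= 972

972


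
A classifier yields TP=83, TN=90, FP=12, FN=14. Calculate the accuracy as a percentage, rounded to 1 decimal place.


Accuracy = (TP + TN) / (TP + TN + FP + FN) * 100
= (83 + 90) / (83 + 90 + 12 + 14)
= 173 / 199
= 0.8693
= 86.9%

86.9


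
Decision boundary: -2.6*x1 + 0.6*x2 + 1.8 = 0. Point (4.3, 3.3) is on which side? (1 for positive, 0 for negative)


Compute -2.6 * 4.3 + 0.6 * 3.3 + 1.8
= -11.18 + 1.98 + 1.8
= -7.4
Since -7.4 < 0, the point is on the negative side.

0


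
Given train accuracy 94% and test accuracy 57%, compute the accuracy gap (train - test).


Gap = train_accuracy - test_accuracy
= 94 - 57
= 37%
This large gap strongly indicates overfitting.

37


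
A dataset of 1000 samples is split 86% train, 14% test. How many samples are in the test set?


Train samples = 1000 * 86% = 860
Test samples = 1000 - 860
= 140

140


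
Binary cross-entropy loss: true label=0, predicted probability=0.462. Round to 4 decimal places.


For y=0: Loss = -log(1-p)
= -log(1 - 0.462)
= -log(0.538)
= -(-0.6199)
= 0.6199

0.6199


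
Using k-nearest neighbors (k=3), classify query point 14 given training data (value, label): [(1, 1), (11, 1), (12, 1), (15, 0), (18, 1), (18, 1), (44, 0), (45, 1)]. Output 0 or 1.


Distances from query 14:
Point 15 (class 0): distance = 1
Point 12 (class 1): distance = 2
Point 11 (class 1): distance = 3
K=3 nearest neighbors: classes = [0, 1, 1]
Votes for class 1: 2 / 3
Majority vote => class 1

1


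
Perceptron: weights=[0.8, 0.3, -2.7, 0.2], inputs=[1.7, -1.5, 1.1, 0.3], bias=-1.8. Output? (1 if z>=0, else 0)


z = w . x + b
= 0.8*1.7 + 0.3*-1.5 + -2.7*1.1 + 0.2*0.3 + -1.8
= 1.36 + -0.45 + -2.97 + 0.06 + -1.8
= -2.0 + -1.8
= -3.8
Since z = -3.8 < 0, output = 0

0


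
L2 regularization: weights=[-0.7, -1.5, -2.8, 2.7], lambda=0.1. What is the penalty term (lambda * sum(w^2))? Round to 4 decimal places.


Squaring each weight:
(-0.7)^2 = 0.49
(-1.5)^2 = 2.25
(-2.8)^2 = 7.84
2.7^2 = 7.29
Sum of squares = 17.87
Penalty = 0.1 * 17.87 = 1.7870

1.7870


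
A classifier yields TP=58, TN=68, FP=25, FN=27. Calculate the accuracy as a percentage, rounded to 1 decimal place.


Accuracy = (TP + TN) / (TP + TN + FP + FN) * 100
= (58 + 68) / (58 + 68 + 25 + 27)
= 126 / 178
= 0.7079
= 70.8%

70.8


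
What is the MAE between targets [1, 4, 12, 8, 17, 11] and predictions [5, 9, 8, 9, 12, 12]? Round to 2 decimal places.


Absolute errors: [4, 5, 4, 1, 5, 1]
Sum of absolute errors = 20
MAE = 20 / 6 = 3.33

3.33


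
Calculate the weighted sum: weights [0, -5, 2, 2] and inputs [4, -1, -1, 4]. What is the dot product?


Element-wise products:
0 * 4 = 0
-5 * -1 = 5
2 * -1 = -2
2 * 4 = 8
Sum = 0 + 5 + -2 + 8
= 11

11


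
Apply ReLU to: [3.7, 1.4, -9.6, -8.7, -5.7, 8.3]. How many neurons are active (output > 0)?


ReLU(x) = max(0, x) for each element:
ReLU(3.7) = 3.7
ReLU(1.4) = 1.4
ReLU(-9.6) = 0
ReLU(-8.7) = 0
ReLU(-5.7) = 0
ReLU(8.3) = 8.3
Active neurons (>0): 3

3


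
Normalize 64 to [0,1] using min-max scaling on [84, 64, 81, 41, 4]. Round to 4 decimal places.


Min = 4, Max = 84
Range = 84 - 4 = 80
Scaled = (x - min) / (max - min)
= (64 - 4) / 80
= 60 / 80
= 0.7500

0.7500


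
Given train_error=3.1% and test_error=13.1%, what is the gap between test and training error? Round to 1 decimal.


Generalization gap = test_error - train_error
= 13.1 - 3.1
= 10.0%
A moderate gap.

10.0


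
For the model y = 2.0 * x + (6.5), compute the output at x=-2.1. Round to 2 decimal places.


y = 2.0 * -2.1 + (6.5)
= -4.2 + (6.5)
= 2.30

2.30


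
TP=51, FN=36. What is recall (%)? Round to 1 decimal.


Recall = TP / (TP + FN) * 100
= 51 / (51 + 36)
= 51 / 87
= 0.5862
= 58.6%

58.6


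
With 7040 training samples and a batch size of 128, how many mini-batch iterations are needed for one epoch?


Iterations per epoch = dataset_size / batch_size
= 7040 / 128
= 55

55


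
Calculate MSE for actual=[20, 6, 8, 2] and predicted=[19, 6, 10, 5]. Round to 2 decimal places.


Differences: [1, 0, -2, -3]
Squared errors: [1, 0, 4, 9]
Sum of squared errors = 14
MSE = 14 / 4 = 3.50

3.50


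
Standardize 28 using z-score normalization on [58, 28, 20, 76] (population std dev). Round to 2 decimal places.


Mean = (58 + 28 + 20 + 76) / 4 = 45.5
Variance = sum((x_i - mean)^2) / n = 510.75
Std = sqrt(510.75) = 22.5998
Z = (x - mean) / std
= (28 - 45.5) / 22.5998
= -17.5 / 22.5998
= -0.77

-0.77


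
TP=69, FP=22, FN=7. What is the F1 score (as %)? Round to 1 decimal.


Precision = TP / (TP + FP) = 69 / 91 = 0.7582
Recall = TP / (TP + FN) = 69 / 76 = 0.9079
F1 = 2 * P * R / (P + R)
= 2 * 0.7582 * 0.9079 / (0.7582 + 0.9079)
= 1.3768 / 1.6661
= 0.8263
As percentage: 82.6%

82.6


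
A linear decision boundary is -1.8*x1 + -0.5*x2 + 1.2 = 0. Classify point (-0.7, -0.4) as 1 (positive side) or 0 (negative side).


Compute -1.8 * -0.7 + -0.5 * -0.4 + 1.2
= 1.26 + 0.2 + 1.2
= 2.66
Since 2.66 >= 0, the point is on the positive side.

1


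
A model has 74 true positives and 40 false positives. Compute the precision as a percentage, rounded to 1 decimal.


Precision = TP / (TP + FP) * 100
= 74 / (74 + 40)
= 74 / 114
= 0.6491
= 64.9%

64.9
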